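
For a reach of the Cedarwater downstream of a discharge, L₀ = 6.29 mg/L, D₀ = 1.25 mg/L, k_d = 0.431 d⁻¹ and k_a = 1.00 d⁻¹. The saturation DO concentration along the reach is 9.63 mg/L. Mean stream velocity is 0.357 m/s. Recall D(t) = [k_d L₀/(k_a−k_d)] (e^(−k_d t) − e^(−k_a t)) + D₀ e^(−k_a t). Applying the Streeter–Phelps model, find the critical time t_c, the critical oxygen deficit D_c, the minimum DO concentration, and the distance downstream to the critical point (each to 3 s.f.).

t_c ≈ 0.944 d; D_c ≈ 1.80 mg/L; min DO ≈ 7.83 mg/L; x_c ≈ 29.1 km

t_c = [1/(k_a−k_d)] ln[(k_a/k_d)(1 − D₀(k_a−k_d)/(k_d L₀))]
= [1/(1.00−0.431)] ln[(1.00/0.431)(1 − 1.25×0.5690/(0.431×6.29))]
= (1/0.5690) ln[2.320 × 0.7376] = 1.757 × ln(1.711) = 1.757 × 0.5374 = 0.9444 d.
D_c = (k_d/k_a) L₀ e^(−k_d t_c) = (0.431/1.00) × 6.29 × e^(−0.431×0.9444) = 0.4310 × 6.29 × 0.6656 = 1.805 mg/L.
Minimum DO = C_s − D_c = 9.63 − 1.805 = 7.825 mg/L.
x_c = v t_c = 0.357 m/s × 0.9444 d × 86400 s/d = 29130 m ≈ 29.1 km.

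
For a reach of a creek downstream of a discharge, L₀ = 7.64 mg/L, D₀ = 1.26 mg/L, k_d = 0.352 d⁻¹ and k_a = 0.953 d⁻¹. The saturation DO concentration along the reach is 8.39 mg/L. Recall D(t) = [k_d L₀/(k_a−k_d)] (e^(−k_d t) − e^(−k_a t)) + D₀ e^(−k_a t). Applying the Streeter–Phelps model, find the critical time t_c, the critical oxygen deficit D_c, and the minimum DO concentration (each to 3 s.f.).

At the critical point dD/dt = 0, so k_d L₀ e^(−k_d t) = k_a D. Substituting D(t) from the Streeter–Phelps equation and solving for t gives
t_c = ln[(k_a/k_d)(1 − D₀(k_a−k_d)/(k_d L₀))] / (k_a−k_d).
Here k_a−k_d = 0.6010 d⁻¹ and 1 − D₀(k_a−k_d)/(k_d L₀) = 1 − 1.26×0.6010/(0.352×7.64) = 0.7184, so
t_c = ln(2.707 × 0.7184) / 0.6010 = 0.6653 / 0.6010 = 1.107 d.
L(t_c) = L₀ e^(−k_d t_c) = 7.64 × 0.6773 = 5.175 mg/L, and at the critical point k_a D_c = k_d L, so D_c = (0.352/0.953) × 5.175 = 1.911 mg/L.
Minimum DO = C_s − D_c = 8.39 − 1.911 = 6.479 mg/L.

t_c ≈ 1.11 d; D_c ≈ 1.91 mg/L; min DO ≈ 6.48 mg/L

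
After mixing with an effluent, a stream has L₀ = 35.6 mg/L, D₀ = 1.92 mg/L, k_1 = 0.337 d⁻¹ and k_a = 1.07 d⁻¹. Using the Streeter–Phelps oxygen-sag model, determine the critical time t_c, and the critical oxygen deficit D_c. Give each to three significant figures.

With k_a/k_1 = 3.175 and 1 − D₀(k_a−k_1)/(k_1 L₀) = 0.8827,
t_c = ln(3.175 × 0.8827) / (1.07 − 0.337) = ln(2.803) / 0.7330 = 1.031/0.7330 = 1.406 d.
D_c = (k_1/k_a) L₀ e^(−k_1 t_c) = (0.337/1.07) × 35.6 × e^(−0.337×1.406) = 0.3150 × 35.6 × 0.6226 = 6.981 mg/L.

t_c ≈ 1.41 d; D_c ≈ 6.98 mg/L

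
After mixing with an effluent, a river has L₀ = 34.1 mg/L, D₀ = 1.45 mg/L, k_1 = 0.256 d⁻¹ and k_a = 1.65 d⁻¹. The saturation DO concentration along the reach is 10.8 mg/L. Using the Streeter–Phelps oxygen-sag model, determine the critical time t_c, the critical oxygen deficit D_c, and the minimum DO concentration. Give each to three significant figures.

t_c ≈ 1.15 d; D_c ≈ 3.94 mg/L; min DO ≈ 6.86 mg/L

At the critical point dD/dt = 0, so k_1 L₀ e^(−k_1 t) = k_a D. Substituting D(t) from the Streeter–Phelps equation and solving for t gives
t_c = ln[(k_a/k_1)(1 − D₀(k_a−k_1)/(k_1 L₀))] / (k_a−k_1).
Here k_a−k_1 = 1.394 d⁻¹ and 1 − D₀(k_a−k_1)/(k_1 L₀) = 1 − 1.45×1.394/(0.256×34.1) = 0.7685, so
t_c = ln(6.445 × 0.7685) / 1.394 = 1.600 / 1.394 = 1.148 d.
D_c = (k_1/k_a) L₀ e^(−k_1 t_c) = (0.256/1.65) × 34.1 × e^(−0.256×1.148) = 0.1552 × 34.1 × 0.7454 = 3.944 mg/L.
Minimum DO = C_s − D_c = 10.8 − 3.944 = 6.856 mg/L.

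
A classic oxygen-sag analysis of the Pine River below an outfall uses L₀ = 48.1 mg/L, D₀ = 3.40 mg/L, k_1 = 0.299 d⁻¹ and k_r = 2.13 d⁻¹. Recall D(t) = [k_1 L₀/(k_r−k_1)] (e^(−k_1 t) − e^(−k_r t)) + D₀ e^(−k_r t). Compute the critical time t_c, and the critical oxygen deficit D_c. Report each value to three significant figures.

t_c = [1/(k_r−k_1)] ln[(k_r/k_1)(1 − D₀(k_r−k_1)/(k_1 L₀))]
= [1/(2.13−0.299)] ln[(2.13/0.299)(1 − 3.40×1.831/(0.299×48.1))]
= (1/1.831) ln[7.124 × 0.5671] = 0.5461 × ln(4.040) = 0.5461 × 1.396 = 0.7626 d.
D_c = (k_1/k_r) L₀ e^(−k_1 t_c) = (0.299/2.13) × 48.1 × e^(−0.299×0.7626) = 0.1404 × 48.1 × 0.7961 = 5.375 mg/L.

t_c ≈ 0.763 d; D_c ≈ 5.38 mg/L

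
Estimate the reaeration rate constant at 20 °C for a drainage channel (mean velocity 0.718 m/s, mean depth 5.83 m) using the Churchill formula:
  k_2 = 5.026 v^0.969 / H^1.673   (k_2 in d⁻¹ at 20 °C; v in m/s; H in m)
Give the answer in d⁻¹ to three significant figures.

k_2 = 5.026 × 0.718^0.969 / 5.83^1.673 = 5.026 × 0.7254 / 19.10 = 0.1909 d⁻¹.

k_2 ≈ 0.191 d⁻¹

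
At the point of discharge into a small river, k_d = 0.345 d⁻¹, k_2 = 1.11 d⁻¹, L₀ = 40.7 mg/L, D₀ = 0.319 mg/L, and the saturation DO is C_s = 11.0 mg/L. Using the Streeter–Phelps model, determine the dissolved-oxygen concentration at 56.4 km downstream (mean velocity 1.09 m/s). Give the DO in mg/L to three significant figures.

DO ≈ 5.35 mg/L

Travel time t = x/v = 56.4 km / (1.09 m/s) = 56400 m / 1.09 m/s = 51740 s = 0.5989 d.
k_d L₀/(k_2−k_d) = 0.345×40.7/(1.11−0.345) = 14.04/0.7650 = 18.35 mg/L.
e^(−k_d t) = e^(−0.345×0.5989) = 0.8133; e^(−k_2 t) = e^(−1.11×0.5989) = 0.5144.
D = 18.35 × (0.8133 − 0.5144) + 0.319 × 0.5144 = 5.487 + 0.1641 = 5.651 mg/L.
DO = C_s − D = 11.0 − 5.651 = 5.349 mg/L.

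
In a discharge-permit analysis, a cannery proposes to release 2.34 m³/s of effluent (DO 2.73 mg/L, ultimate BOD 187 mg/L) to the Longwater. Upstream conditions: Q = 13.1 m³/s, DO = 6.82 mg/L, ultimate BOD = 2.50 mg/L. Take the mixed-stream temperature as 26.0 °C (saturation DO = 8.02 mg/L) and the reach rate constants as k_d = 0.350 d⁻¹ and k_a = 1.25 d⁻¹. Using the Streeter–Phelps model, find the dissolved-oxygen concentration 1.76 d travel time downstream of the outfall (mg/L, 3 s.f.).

Mixed DO = (13.1×6.82 + 2.34×2.73)/(13.1+2.34) = 95.73/15.44 = 6.200 mg/L.
Mixed L₀ = (13.1×2.50 + 2.34×187)/(15.44) = 470.3/15.44 = 30.46 mg/L.
Initial deficit D₀ = C_s − DO₀ = 8.02 − 6.200 = 1.820 mg/L.
D(1.76) = [0.350×30.46/(1.25−0.350)](e^(−0.350×1.76) − e^(−1.25×1.76)) + 1.820 e^(−1.25×1.76)
= 11.85 × (0.5401 − 0.1108) + 1.820 × 0.1108 = 5.287 mg/L.
DO = 8.02 − 5.287 = 2.733 mg/L.

DO ≈ 2.73 mg/L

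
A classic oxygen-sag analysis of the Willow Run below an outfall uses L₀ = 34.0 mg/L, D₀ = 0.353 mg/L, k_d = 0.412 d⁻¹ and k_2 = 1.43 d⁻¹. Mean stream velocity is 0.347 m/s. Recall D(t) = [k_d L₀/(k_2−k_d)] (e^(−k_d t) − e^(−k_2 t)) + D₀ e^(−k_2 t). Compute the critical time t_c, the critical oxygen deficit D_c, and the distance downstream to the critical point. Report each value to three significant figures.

At the critical point dD/dt = 0, so k_d L₀ e^(−k_d t) = k_2 D. Substituting D(t) from the Streeter–Phelps equation and solving for t gives
t_c = ln[(k_2/k_d)(1 − D₀(k_2−k_d)/(k_d L₀))] / (k_2−k_d).
Here k_2−k_d = 1.018 d⁻¹ and 1 − D₀(k_2−k_d)/(k_d L₀) = 1 − 0.353×1.018/(0.412×34.0) = 0.9743, so
t_c = ln(3.471 × 0.9743) / 1.018 = 1.218 / 1.018 = 1.197 d.
D_c = (k_d/k_2) L₀ e^(−k_d t_c) = (0.412/1.43) × 34.0 × e^(−0.412×1.197) = 0.2881 × 34.0 × 0.6107 = 5.983 mg/L.
x_c = v t_c = 0.347 m/s × 1.197 d × 86400 s/d = 35880 m ≈ 35.9 km.

t_c ≈ 1.20 d; D_c ≈ 5.98 mg/L; x_c ≈ 35.9 km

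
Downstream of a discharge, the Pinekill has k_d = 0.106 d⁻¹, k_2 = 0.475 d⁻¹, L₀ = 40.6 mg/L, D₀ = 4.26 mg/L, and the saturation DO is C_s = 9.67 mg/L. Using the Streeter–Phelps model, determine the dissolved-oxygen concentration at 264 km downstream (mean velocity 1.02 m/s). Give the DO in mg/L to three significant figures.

DO ≈ 2.96 mg/L

Travel time t = x/v = 264 km / (1.02 m/s) = 264000 m / 1.02 m/s = 258800 s = 2.996 d.
k_d L₀/(k_2−k_d) = 0.106×40.6/(0.475−0.106) = 4.304/0.3690 = 11.66 mg/L.
e^(−k_d t) = e^(−0.106×2.996) = 0.7279; e^(−k_2 t) = e^(−0.475×2.996) = 0.2410.
D = 11.66 × (0.7279 − 0.2410) + 4.26 × 0.2410 = 5.679 + 1.027 = 6.706 mg/L.
DO = C_s − D = 9.67 − 6.706 = 2.964 mg/L.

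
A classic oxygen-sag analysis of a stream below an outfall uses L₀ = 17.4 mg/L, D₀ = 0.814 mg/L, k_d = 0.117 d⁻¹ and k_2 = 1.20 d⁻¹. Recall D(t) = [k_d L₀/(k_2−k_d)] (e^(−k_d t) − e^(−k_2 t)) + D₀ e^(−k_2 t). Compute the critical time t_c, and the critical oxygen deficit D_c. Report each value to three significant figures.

t_c ≈ 1.63 d; D_c ≈ 1.40 mg/L

t_c = [1/(k_2−k_d)] ln[(k_2/k_d)(1 − D₀(k_2−k_d)/(k_d L₀))]
= [1/(1.20−0.117)] ln[(1.20/0.117)(1 − 0.814×1.083/(0.117×17.4))]
= (1/1.083) ln[10.26 × 0.5670] = 0.9234 × ln(5.815) = 0.9234 × 1.760 = 1.626 d.
D_c = (k_d/k_2) L₀ e^(−k_d t_c) = (0.117/1.20) × 17.4 × e^(−0.117×1.626) = 0.09750 × 17.4 × 0.8268 = 1.403 mg/L.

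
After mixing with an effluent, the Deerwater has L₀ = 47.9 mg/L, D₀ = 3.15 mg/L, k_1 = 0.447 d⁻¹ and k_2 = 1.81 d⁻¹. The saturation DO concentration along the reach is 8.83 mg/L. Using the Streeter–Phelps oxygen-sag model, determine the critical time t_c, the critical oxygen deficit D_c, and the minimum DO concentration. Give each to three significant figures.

With k_2/k_1 = 4.049 and 1 − D₀(k_2−k_1)/(k_1 L₀) = 0.7995,
t_c = ln(4.049 × 0.7995) / (1.81 − 0.447) = ln(3.237) / 1.363 = 1.175/1.363 = 0.8619 d.
D_c = (k_1/k_2) L₀ e^(−k_1 t_c) = (0.447/1.81) × 47.9 × e^(−0.447×0.8619) = 0.2470 × 47.9 × 0.6803 = 8.047 mg/L.
Minimum DO = C_s − D_c = 8.83 − 8.047 = 0.7827 mg/L.

t_c ≈ 0.862 d; D_c ≈ 8.05 mg/L; min DO ≈ 0.783 mg/L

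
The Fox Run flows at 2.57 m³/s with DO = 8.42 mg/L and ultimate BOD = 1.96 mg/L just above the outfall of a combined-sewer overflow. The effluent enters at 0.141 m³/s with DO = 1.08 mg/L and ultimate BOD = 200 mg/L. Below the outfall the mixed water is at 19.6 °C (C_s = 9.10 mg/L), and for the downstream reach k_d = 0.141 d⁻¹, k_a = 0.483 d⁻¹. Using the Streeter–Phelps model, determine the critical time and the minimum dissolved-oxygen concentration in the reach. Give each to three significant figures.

Mixed DO = (2.57×8.42 + 0.141×1.08)/(2.57+0.141) = 21.79/2.711 = 8.038 mg/L.
Mixed L₀ = (2.57×1.96 + 0.141×200)/(2.711) = 33.24/2.711 = 12.26 mg/L.
Initial deficit D₀ = C_s − DO₀ = 9.10 − 8.038 = 1.062 mg/L.
t_c = (1/0.3420) ln[(0.483/0.141)(1 − 1.062×0.3420/(0.141×12.26))] = 2.924 × ln(2.706) = 2.911 d.
D_c = (0.141/0.483) × 12.26 × e^(−0.141×2.911) = 0.2919 × 12.26 × 0.6634 = 2.374 mg/L.
Minimum DO = 9.10 − 2.374 = 6.726 mg/L.

t_c ≈ 2.91 d; minimum DO ≈ 6.73 mg/L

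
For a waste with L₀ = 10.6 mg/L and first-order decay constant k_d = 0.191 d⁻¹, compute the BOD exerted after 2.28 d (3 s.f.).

y_t = L₀(1 − e^(−k_d t)) = 10.6 × (1 − e^(−0.191×2.28))
= 10.6 × (1 − 0.6470) = 10.6 × 0.3530 = 3.742 mg/L.

y ≈ 3.74 mg/L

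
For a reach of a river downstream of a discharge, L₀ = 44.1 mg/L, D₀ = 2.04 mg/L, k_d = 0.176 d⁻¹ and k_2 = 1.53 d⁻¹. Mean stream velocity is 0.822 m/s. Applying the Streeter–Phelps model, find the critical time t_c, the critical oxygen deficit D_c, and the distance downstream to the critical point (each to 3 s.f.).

At the critical point dD/dt = 0, so k_d L₀ e^(−k_d t) = k_2 D. Substituting D(t) from the Streeter–Phelps equation and solving for t gives
t_c = ln[(k_2/k_d)(1 − D₀(k_2−k_d)/(k_d L₀))] / (k_2−k_d).
Here k_2−k_d = 1.354 d⁻¹ and 1 − D₀(k_2−k_d)/(k_d L₀) = 1 − 2.04×1.354/(0.176×44.1) = 0.6441, so
t_c = ln(8.693 × 0.6441) / 1.354 = 1.723 / 1.354 = 1.272 d.
L(t_c) = L₀ e^(−k_d t_c) = 44.1 × 0.7994 = 35.25 mg/L, and at the critical point k_2 D_c = k_d L, so D_c = (0.176/1.53) × 35.25 = 4.055 mg/L.
x_c = v t_c = 0.822 m/s × 1.272 d × 86400 s/d = 90360 m ≈ 90.4 km.

t_c ≈ 1.27 d; D_c ≈ 4.06 mg/L; x_c ≈ 90.4 km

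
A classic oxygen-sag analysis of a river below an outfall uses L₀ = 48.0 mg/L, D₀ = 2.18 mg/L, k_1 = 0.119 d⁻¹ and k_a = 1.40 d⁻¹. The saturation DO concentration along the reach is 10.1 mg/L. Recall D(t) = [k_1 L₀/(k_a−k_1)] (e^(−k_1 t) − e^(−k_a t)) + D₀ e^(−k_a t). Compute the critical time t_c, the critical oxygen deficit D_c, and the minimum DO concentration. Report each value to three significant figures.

t_c ≈ 1.40 d; D_c ≈ 3.45 mg/L; min DO ≈ 6.65 mg/L

At the critical point dD/dt = 0, so k_1 L₀ e^(−k_1 t) = k_a D. Substituting D(t) from the Streeter–Phelps equation and solving for t gives
t_c = ln[(k_a/k_1)(1 − D₀(k_a−k_1)/(k_1 L₀))] / (k_a−k_1).
Here k_a−k_1 = 1.281 d⁻¹ and 1 − D₀(k_a−k_1)/(k_1 L₀) = 1 − 2.18×1.281/(0.119×48.0) = 0.5111, so
t_c = ln(11.76 × 0.5111) / 1.281 = 1.794 / 1.281 = 1.400 d.
D_c = (k_1/k_a) L₀ e^(−k_1 t_c) = (0.119/1.40) × 48.0 × e^(−0.119×1.400) = 0.08500 × 48.0 × 0.8465 = 3.454 mg/L.
Minimum DO = C_s − D_c = 10.1 − 3.454 = 6.646 mg/L.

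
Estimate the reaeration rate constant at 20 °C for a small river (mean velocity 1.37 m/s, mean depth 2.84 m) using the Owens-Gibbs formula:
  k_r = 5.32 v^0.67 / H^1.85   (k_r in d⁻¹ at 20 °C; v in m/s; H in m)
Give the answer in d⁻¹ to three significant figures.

k_r = 5.32 × 1.37^0.67 / 2.84^1.85 = 5.32 × 1.235 / 6.897 = 0.9525 d⁻¹.

k_r ≈ 0.953 d⁻¹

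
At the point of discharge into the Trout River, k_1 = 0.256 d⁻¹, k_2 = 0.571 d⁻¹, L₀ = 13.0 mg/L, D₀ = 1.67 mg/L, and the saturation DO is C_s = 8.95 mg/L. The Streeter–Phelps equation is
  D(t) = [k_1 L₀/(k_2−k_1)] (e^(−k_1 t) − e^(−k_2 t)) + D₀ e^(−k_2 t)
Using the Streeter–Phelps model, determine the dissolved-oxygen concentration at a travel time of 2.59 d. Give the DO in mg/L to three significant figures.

k_1 L₀/(k_2−k_1) = 0.256×13.0/(0.571−0.256) = 3.328/0.3150 = 10.57 mg/L.
e^(−k_1 t) = e^(−0.256×2.590) = 0.5153; e^(−k_2 t) = e^(−0.571×2.590) = 0.2279.
D = 10.57 × (0.5153 − 0.2279) + 1.67 × 0.2279 = 3.036 + 0.3806 = 3.417 mg/L.
DO = C_s − D = 8.95 − 3.417 = 5.533 mg/L.

DO ≈ 5.53 mg/L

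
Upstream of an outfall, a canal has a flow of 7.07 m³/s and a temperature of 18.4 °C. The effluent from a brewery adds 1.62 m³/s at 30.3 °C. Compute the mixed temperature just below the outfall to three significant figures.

Flow-weighted mixing: C = (Q_r C_r + Q_w C_w)/(Q_r + Q_w)
= (7.07×18.4 + 1.62×30.3)/(7.07 + 1.62) = 179.2/8.690 = 20.62 °C.

20.6 °C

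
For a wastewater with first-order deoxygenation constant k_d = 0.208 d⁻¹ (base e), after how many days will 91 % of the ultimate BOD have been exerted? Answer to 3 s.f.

t ≈ 11.6 d

y/L₀ = 1 − e^(−k_d t) = 0.91 ⇒ e^(−k_d t) = 0.0900
t = −ln(0.0900) / 0.208 = 2.408 / 0.208 = 11.58 d.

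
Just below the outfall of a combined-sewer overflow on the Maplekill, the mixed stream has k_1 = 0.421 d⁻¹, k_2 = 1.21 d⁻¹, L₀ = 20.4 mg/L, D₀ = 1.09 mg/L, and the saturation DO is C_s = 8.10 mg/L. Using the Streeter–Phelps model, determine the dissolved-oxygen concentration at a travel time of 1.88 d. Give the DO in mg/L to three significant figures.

DO ≈ 4.17 mg/L

k_1 L₀/(k_2−k_1) = 0.421×20.4/(1.21−0.421) = 8.588/0.7890 = 10.89 mg/L.
e^(−k_1 t) = e^(−0.421×1.880) = 0.4532; e^(−k_2 t) = e^(−1.21×1.880) = 0.1028.
D = 10.89 × (0.4532 − 0.1028) + 1.09 × 0.1028 = 3.814 + 0.1121 = 3.926 mg/L.
DO = C_s − D = 8.10 − 3.926 = 4.174 mg/L.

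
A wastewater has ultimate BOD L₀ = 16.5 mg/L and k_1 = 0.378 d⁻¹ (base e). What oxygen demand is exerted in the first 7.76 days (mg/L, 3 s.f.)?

y ≈ 15.6 mg/L

y_t = L₀(1 − e^(−k_1 t)) = 16.5 × (1 − e^(−0.378×7.76))
= 16.5 × (1 − 0.05322) = 16.5 × 0.9468 = 15.62 mg/L.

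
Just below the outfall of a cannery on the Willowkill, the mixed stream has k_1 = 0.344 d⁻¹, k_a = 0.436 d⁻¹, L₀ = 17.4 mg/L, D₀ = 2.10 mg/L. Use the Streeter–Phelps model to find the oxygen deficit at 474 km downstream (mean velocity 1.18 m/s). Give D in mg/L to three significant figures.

D ≈ 4.85 mg/L

Travel time t = x/v = 474 km / (1.18 m/s) = 474000 m / 1.18 m/s = 401700 s = 4.649 d.
k_1 L₀/(k_a−k_1) = 0.344×17.4/(0.436−0.344) = 5.986/0.09200 = 65.06 mg/L.
e^(−k_1 t) = e^(−0.344×4.649) = 0.2020; e^(−k_a t) = e^(−0.436×4.649) = 0.1317.
D = 65.06 × (0.2020 − 0.1317) + 2.10 × 0.1317 = 4.574 + 0.2766 = 4.851 mg/L.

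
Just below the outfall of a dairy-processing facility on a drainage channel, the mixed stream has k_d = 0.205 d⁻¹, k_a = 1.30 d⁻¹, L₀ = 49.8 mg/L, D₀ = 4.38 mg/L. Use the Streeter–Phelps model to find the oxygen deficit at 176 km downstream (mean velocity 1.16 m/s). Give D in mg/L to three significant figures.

Travel time t = x/v = 176 km / (1.16 m/s) = 176000 m / 1.16 m/s = 151700 s = 1.756 d.
k_d L₀/(k_a−k_d) = 0.205×49.8/(1.30−0.205) = 10.21/1.095 = 9.323 mg/L.
e^(−k_d t) = e^(−0.205×1.756) = 0.6977; e^(−k_a t) = e^(−1.30×1.756) = 0.1020.
D = 9.323 × (0.6977 − 0.1020) + 4.38 × 0.1020 = 5.554 + 0.4467 = 6.001 mg/L.

D ≈ 6.00 mg/L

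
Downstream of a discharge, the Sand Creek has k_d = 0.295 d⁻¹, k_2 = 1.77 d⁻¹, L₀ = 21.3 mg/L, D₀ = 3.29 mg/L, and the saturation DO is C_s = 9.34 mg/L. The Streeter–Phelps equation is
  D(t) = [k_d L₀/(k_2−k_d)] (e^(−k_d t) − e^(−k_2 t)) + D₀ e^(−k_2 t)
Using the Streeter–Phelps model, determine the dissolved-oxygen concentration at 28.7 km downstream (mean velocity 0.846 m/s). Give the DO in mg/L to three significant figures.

DO ≈ 6.03 mg/L

Travel time t = x/v = 28.7 km / (0.846 m/s) = 28700 m / 0.846 m/s = 33920 s = 0.3926 d.
k_d L₀/(k_2−k_d) = 0.295×21.3/(1.77−0.295) = 6.284/1.475 = 4.260 mg/L.
e^(−k_d t) = e^(−0.295×0.3926) = 0.8906; e^(−k_2 t) = e^(−1.77×0.3926) = 0.4991.
D = 4.260 × (0.8906 − 0.4991) + 3.29 × 0.4991 = 1.668 + 1.642 = 3.310 mg/L.
DO = C_s − D = 9.34 − 3.310 = 6.030 mg/L.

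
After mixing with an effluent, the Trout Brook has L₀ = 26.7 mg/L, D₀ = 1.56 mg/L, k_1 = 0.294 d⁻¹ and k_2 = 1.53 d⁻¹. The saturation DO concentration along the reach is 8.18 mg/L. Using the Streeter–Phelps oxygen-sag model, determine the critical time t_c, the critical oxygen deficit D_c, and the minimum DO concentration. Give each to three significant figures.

At the critical point dD/dt = 0, so k_1 L₀ e^(−k_1 t) = k_2 D. Substituting D(t) from the Streeter–Phelps equation and solving for t gives
t_c = ln[(k_2/k_1)(1 − D₀(k_2−k_1)/(k_1 L₀))] / (k_2−k_1).
Here k_2−k_1 = 1.236 d⁻¹ and 1 − D₀(k_2−k_1)/(k_1 L₀) = 1 − 1.56×1.236/(0.294×26.7) = 0.7544, so
t_c = ln(5.204 × 0.7544) / 1.236 = 1.368 / 1.236 = 1.106 d.
L(t_c) = L₀ e^(−k_1 t_c) = 26.7 × 0.7223 = 19.29 mg/L, and at the critical point k_2 D_c = k_1 L, so D_c = (0.294/1.53) × 19.29 = 3.706 mg/L.
Minimum DO = C_s − D_c = 8.18 − 3.706 = 4.474 mg/L.

t_c ≈ 1.11 d; D_c ≈ 3.71 mg/L; min DO ≈ 4.47 mg/L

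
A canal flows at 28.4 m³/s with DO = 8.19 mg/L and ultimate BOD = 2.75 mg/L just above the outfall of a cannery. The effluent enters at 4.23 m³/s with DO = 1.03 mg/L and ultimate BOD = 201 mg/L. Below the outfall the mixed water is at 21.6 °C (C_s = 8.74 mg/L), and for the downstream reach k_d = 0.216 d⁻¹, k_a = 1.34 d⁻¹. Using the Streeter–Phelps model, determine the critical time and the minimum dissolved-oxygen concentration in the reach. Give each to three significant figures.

Mixed DO = (28.4×8.19 + 4.23×1.03)/(28.4+4.23) = 237.0/32.63 = 7.262 mg/L.
Mixed L₀ = (28.4×2.75 + 4.23×201)/(32.63) = 928.3/32.63 = 28.45 mg/L.
Initial deficit D₀ = C_s − DO₀ = 8.74 − 7.262 = 1.478 mg/L.
t_c = (1/1.124) ln[(1.34/0.216)(1 − 1.478×1.124/(0.216×28.45))] = 0.8897 × ln(4.526) = 1.343 d.
D_c = (0.216/1.34) × 28.45 × e^(−0.216×1.343) = 0.1612 × 28.45 × 0.7481 = 3.431 mg/L.
Minimum DO = 8.74 − 3.431 = 5.309 mg/L.

t_c ≈ 1.34 d; minimum DO ≈ 5.31 mg/L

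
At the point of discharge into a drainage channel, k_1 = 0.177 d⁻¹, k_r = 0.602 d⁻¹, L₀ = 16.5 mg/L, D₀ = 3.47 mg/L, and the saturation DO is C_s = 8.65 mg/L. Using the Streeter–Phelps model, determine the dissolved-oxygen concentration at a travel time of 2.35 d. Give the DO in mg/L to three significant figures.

k_1 L₀/(k_r−k_1) = 0.177×16.5/(0.602−0.177) = 2.920/0.4250 = 6.872 mg/L.
e^(−k_1 t) = e^(−0.177×2.350) = 0.6597; e^(−k_r t) = e^(−0.602×2.350) = 0.2430.
D = 6.872 × (0.6597 − 0.2430) + 3.47 × 0.2430 = 2.864 + 0.8432 = 3.707 mg/L.
DO = C_s − D = 8.65 − 3.707 = 4.943 mg/L.

DO ≈ 4.94 mg/L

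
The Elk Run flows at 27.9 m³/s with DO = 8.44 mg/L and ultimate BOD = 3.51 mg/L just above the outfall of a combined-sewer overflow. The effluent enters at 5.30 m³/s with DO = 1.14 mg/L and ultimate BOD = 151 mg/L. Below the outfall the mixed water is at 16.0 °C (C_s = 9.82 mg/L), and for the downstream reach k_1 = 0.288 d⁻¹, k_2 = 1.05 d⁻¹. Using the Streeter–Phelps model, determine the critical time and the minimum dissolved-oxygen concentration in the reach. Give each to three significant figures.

t_c ≈ 1.32 d; minimum DO ≈ 4.75 mg/L

Mixed DO = (27.9×8.44 + 5.30×1.14)/(27.9+5.30) = 241.5/33.20 = 7.275 mg/L.
Mixed L₀ = (27.9×3.51 + 5.30×151)/(33.20) = 898.2/33.20 = 27.06 mg/L.
Initial deficit D₀ = C_s − DO₀ = 9.82 − 7.275 = 2.545 mg/L.
t_c = (1/0.7620) ln[(1.05/0.288)(1 − 2.545×0.7620/(0.288×27.06))] = 1.312 × ln(2.738) = 1.322 d.
D_c = (0.288/1.05) × 27.06 × e^(−0.288×1.322) = 0.2743 × 27.06 × 0.6834 = 5.071 mg/L.
Minimum DO = 9.82 − 5.071 = 4.749 mg/L.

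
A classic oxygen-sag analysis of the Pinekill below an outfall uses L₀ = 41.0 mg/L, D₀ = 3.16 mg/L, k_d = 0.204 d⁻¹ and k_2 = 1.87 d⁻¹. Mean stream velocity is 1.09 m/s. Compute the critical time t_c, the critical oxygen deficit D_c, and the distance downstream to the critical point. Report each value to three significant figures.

t_c ≈ 0.734 d; D_c ≈ 3.85 mg/L; x_c ≈ 69.1 km

At the critical point dD/dt = 0, so k_d L₀ e^(−k_d t) = k_2 D. Substituting D(t) from the Streeter–Phelps equation and solving for t gives
t_c = ln[(k_2/k_d)(1 − D₀(k_2−k_d)/(k_d L₀))] / (k_2−k_d).
Here k_2−k_d = 1.666 d⁻¹ and 1 − D₀(k_2−k_d)/(k_d L₀) = 1 − 3.16×1.666/(0.204×41.0) = 0.3706, so
t_c = ln(9.167 × 0.3706) / 1.666 = 1.223 / 1.666 = 0.7340 d.
D_c = (k_d/k_2) L₀ e^(−k_d t_c) = (0.204/1.87) × 41.0 × e^(−0.204×0.7340) = 0.1091 × 41.0 × 0.8609 = 3.851 mg/L.
x_c = v t_c = 1.09 m/s × 0.7340 d × 86400 s/d = 69130 m ≈ 69.1 km.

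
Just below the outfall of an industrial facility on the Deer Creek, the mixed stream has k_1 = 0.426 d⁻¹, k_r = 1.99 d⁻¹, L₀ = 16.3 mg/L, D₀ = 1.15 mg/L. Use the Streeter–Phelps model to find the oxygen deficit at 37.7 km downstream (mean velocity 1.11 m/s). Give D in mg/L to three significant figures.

D ≈ 2.25 mg/L

Travel time t = x/v = 37.7 km / (1.11 m/s) = 37700 m / 1.11 m/s = 33960 s = 0.3931 d.
k_1 L₀/(k_r−k_1) = 0.426×16.3/(1.99−0.426) = 6.944/1.564 = 4.440 mg/L.
e^(−k_1 t) = e^(−0.426×0.3931) = 0.8458; e^(−k_r t) = e^(−1.99×0.3931) = 0.4574.
D = 4.440 × (0.8458 − 0.4574) + 1.15 × 0.4574 = 1.725 + 0.5260 = 2.251 mg/L.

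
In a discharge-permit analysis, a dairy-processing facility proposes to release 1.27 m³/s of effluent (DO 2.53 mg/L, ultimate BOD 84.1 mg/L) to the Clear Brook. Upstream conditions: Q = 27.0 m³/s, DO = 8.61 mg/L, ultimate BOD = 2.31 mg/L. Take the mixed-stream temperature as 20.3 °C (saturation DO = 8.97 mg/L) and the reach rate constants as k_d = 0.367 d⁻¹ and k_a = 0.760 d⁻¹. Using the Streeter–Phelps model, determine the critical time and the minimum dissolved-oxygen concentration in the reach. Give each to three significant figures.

t_c ≈ 1.55 d; minimum DO ≈ 7.33 mg/L

Mixed DO = (27.0×8.61 + 1.27×2.53)/(27.0+1.27) = 235.7/28.27 = 8.337 mg/L.
Mixed L₀ = (27.0×2.31 + 1.27×84.1)/(28.27) = 169.2/28.27 = 5.984 mg/L.
Initial deficit D₀ = C_s − DO₀ = 8.97 − 8.337 = 0.6331 mg/L.
t_c = (1/0.3930) ln[(0.760/0.367)(1 − 0.6331×0.3930/(0.367×5.984))] = 2.545 × ln(1.836) = 1.546 d.
D_c = (0.367/0.760) × 5.984 × e^(−0.367×1.546) = 0.4829 × 5.984 × 0.5669 = 1.638 mg/L.
Minimum DO = 8.97 − 1.638 = 7.332 mg/L.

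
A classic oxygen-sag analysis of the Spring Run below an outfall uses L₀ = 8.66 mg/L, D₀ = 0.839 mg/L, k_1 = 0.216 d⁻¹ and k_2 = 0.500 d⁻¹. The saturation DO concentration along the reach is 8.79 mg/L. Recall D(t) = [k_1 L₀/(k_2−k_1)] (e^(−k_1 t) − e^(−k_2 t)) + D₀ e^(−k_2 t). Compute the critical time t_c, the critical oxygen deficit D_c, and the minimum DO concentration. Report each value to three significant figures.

t_c ≈ 2.48 d; D_c ≈ 2.19 mg/L; min DO ≈ 6.60 mg/L

At the critical point dD/dt = 0, so k_1 L₀ e^(−k_1 t) = k_2 D. Substituting D(t) from the Streeter–Phelps equation and solving for t gives
t_c = ln[(k_2/k_1)(1 − D₀(k_2−k_1)/(k_1 L₀))] / (k_2−k_1).
Here k_2−k_1 = 0.2840 d⁻¹ and 1 − D₀(k_2−k_1)/(k_1 L₀) = 1 − 0.839×0.2840/(0.216×8.66) = 0.8726, so
t_c = ln(2.315 × 0.8726) / 0.2840 = 0.7031 / 0.2840 = 2.476 d.
D_c = (k_1/k_2) L₀ e^(−k_1 t_c) = (0.216/0.500) × 8.66 × e^(−0.216×2.476) = 0.4320 × 8.66 × 0.5858 = 2.192 mg/L.
Minimum DO = C_s − D_c = 8.79 − 2.192 = 6.598 mg/L.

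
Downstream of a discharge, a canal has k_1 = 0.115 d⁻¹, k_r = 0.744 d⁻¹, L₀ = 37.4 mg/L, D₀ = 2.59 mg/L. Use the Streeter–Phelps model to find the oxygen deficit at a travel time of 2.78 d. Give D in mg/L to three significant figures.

k_1 L₀/(k_r−k_1) = 0.115×37.4/(0.744−0.115) = 4.301/0.6290 = 6.838 mg/L.
e^(−k_1 t) = e^(−0.115×2.780) = 0.7264; e^(−k_r t) = e^(−0.744×2.780) = 0.1264.
D = 6.838 × (0.7264 − 0.1264) + 2.59 × 0.1264 = 4.102 + 0.3274 = 4.430 mg/L.

D ≈ 4.43 mg/L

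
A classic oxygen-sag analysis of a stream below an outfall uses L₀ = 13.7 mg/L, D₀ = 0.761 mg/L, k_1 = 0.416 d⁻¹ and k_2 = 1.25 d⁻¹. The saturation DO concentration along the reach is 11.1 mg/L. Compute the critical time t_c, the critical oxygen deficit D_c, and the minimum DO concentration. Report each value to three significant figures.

t_c = [1/(k_2−k_1)] ln[(k_2/k_1)(1 − D₀(k_2−k_1)/(k_1 L₀))]
= [1/(1.25−0.416)] ln[(1.25/0.416)(1 − 0.761×0.8340/(0.416×13.7))]
= (1/0.8340) ln[3.005 × 0.8886] = 1.199 × ln(2.670) = 1.199 × 0.9821 = 1.178 d.
L(t_c) = L₀ e^(−k_1 t_c) = 13.7 × 0.6127 = 8.394 mg/L, and at the critical point k_2 D_c = k_1 L, so D_c = (0.416/1.25) × 8.394 = 2.793 mg/L.
Minimum DO = C_s − D_c = 11.1 − 2.793 = 8.307 mg/L.

t_c ≈ 1.18 d; D_c ≈ 2.79 mg/L; min DO ≈ 8.31 mg/L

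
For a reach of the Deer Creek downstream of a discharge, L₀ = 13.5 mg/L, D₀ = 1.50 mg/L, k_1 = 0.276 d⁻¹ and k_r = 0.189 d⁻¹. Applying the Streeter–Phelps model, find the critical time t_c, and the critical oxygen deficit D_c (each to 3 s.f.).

t_c = [1/(k_r−k_1)] ln[(k_r/k_1)(1 − D₀(k_r−k_1)/(k_1 L₀))]
= [1/(0.189−0.276)] ln[(0.189/0.276)(1 − 1.50×-0.08700/(0.276×13.5))]
= (1/-0.08700) ln[0.6848 × 1.035] = -11.49 × ln(0.7088) = -11.49 × -0.3442 = 3.957 d.
D_c = (k_1/k_r) L₀ e^(−k_1 t_c) = (0.276/0.189) × 13.5 × e^(−0.276×3.957) = 1.460 × 13.5 × 0.3355 = 6.615 mg/L.

t_c ≈ 3.96 d; D_c ≈ 6.61 mg/L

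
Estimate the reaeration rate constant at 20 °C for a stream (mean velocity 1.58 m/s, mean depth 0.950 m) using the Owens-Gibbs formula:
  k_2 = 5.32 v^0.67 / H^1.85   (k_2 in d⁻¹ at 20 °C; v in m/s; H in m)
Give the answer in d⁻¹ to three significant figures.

k_2 ≈ 7.95 d⁻¹

k_2 = 5.32 × 1.58^0.67 / 0.950^1.85 = 5.32 × 1.359 / 0.9095 = 7.947 d⁻¹.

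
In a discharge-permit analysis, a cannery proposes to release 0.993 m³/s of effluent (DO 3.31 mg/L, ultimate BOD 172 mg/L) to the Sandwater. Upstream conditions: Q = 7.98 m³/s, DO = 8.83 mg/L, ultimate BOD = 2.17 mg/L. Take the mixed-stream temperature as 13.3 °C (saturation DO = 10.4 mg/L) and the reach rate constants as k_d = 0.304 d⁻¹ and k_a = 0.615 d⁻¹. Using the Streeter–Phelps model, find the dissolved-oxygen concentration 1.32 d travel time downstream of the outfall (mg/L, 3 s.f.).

DO ≈ 4.81 mg/L

Mixed DO = (7.98×8.83 + 0.993×3.31)/(7.98+0.993) = 73.75/8.973 = 8.219 mg/L.
Mixed L₀ = (7.98×2.17 + 0.993×172)/(8.973) = 188.1/8.973 = 20.96 mg/L.
Initial deficit D₀ = C_s − DO₀ = 10.4 − 8.219 = 2.181 mg/L.
D(1.32) = [0.304×20.96/(0.615−0.304)](e^(−0.304×1.32) − e^(−0.615×1.32)) + 2.181 e^(−0.615×1.32)
= 20.49 × (0.6695 − 0.4441) + 2.181 × 0.4441 = 5.588 mg/L.
DO = 10.4 − 5.588 = 4.812 mg/L.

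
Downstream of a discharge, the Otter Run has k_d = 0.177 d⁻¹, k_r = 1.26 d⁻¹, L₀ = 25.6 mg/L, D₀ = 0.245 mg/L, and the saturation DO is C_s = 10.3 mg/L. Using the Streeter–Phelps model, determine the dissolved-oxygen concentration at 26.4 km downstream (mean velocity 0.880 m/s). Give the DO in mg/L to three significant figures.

DO ≈ 8.91 mg/L

Travel time t = x/v = 26.4 km / (0.880 m/s) = 26400 m / 0.880 m/s = 30000 s = 0.3472 d.
k_d L₀/(k_r−k_d) = 0.177×25.6/(1.26−0.177) = 4.531/1.083 = 4.184 mg/L.
e^(−k_d t) = e^(−0.177×0.3472) = 0.9404; e^(−k_r t) = e^(−1.26×0.3472) = 0.6456.
D = 4.184 × (0.9404 − 0.6456) + 0.245 × 0.6456 = 1.233 + 0.1582 = 1.391 mg/L.
DO = C_s − D = 10.3 − 1.391 = 8.909 mg/L.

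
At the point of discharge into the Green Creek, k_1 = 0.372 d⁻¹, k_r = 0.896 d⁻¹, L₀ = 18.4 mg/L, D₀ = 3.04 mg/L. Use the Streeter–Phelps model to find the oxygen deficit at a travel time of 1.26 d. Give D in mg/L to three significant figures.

k_1 L₀/(k_r−k_1) = 0.372×18.4/(0.896−0.372) = 6.845/0.5240 = 13.06 mg/L.
e^(−k_1 t) = e^(−0.372×1.260) = 0.6258; e^(−k_r t) = e^(−0.896×1.260) = 0.3234.
D = 13.06 × (0.6258 − 0.3234) + 3.04 × 0.3234 = 3.951 + 0.9830 = 4.934 mg/L.

D ≈ 4.93 mg/L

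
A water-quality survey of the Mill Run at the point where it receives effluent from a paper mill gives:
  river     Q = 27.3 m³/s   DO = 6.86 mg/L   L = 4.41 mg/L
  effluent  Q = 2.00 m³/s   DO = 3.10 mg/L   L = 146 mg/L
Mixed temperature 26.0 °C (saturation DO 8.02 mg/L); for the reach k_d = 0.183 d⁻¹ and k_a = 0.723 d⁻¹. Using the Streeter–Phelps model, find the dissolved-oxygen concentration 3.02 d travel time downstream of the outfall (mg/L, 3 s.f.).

Mixed DO = (27.3×6.86 + 2.00×3.10)/(27.3+2.00) = 193.5/29.30 = 6.603 mg/L.
Mixed L₀ = (27.3×4.41 + 2.00×146)/(29.30) = 412.4/29.30 = 14.07 mg/L.
Initial deficit D₀ = C_s − DO₀ = 8.02 − 6.603 = 1.417 mg/L.
D(3.02) = [0.183×14.07/(0.723−0.183)](e^(−0.183×3.02) − e^(−0.723×3.02)) + 1.417 e^(−0.723×3.02)
= 4.770 × (0.5754 − 0.1127) + 1.417 × 0.1127 = 2.367 mg/L.
DO = 8.02 − 2.367 = 5.653 mg/L.

DO ≈ 5.65 mg/L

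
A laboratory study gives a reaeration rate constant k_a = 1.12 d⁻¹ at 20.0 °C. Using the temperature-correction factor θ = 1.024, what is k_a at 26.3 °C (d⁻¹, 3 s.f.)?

k_a(T₂) = k_a(T₁) · θ^(T₂−T₁) = 1.12 × 1.024^(26.3−20.0)
= 1.12 × 1.024^6.30 = 1.12 × 1.161 = 1.300 d⁻¹.

k_a ≈ 1.30 d⁻¹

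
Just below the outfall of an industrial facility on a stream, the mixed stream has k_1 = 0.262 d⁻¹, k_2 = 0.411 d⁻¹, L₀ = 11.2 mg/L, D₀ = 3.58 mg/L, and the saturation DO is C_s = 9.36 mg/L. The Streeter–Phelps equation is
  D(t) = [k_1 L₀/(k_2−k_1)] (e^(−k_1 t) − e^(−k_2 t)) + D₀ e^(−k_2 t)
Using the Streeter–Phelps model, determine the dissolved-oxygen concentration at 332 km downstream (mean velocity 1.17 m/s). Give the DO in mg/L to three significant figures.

Travel time t = x/v = 332 km / (1.17 m/s) = 332000 m / 1.17 m/s = 283800 s = 3.284 d.
k_1 L₀/(k_2−k_1) = 0.262×11.2/(0.411−0.262) = 2.934/0.1490 = 19.69 mg/L.
e^(−k_1 t) = e^(−0.262×3.284) = 0.4230; e^(−k_2 t) = e^(−0.411×3.284) = 0.2593.
D = 19.69 × (0.4230 − 0.2593) + 3.58 × 0.2593 = 3.223 + 0.9282 = 4.152 mg/L.
DO = C_s − D = 9.36 − 4.152 = 5.208 mg/L.

DO ≈ 5.21 mg/L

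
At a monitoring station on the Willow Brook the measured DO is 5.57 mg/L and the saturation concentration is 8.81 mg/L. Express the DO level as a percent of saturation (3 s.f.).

% saturation = C/C_s × 100 = 5.57/8.81 × 100 = 63.2 %.

63.2 % saturation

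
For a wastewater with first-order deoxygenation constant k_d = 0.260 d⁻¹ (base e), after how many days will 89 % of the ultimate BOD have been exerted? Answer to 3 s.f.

t ≈ 8.49 d

y/L₀ = 1 − e^(−k_d t) = 0.89 ⇒ e^(−k_d t) = 0.110
t = −ln(0.110) / 0.260 = 2.207 / 0.260 = 8.490 d.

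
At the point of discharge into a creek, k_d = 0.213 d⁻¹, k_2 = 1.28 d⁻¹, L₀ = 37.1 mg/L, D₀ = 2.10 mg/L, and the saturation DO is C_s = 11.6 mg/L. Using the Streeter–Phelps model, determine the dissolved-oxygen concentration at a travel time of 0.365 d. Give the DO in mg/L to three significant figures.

k_d L₀/(k_2−k_d) = 0.213×37.1/(1.28−0.213) = 7.902/1.067 = 7.406 mg/L.
e^(−k_d t) = e^(−0.213×0.3650) = 0.9252; e^(−k_2 t) = e^(−1.28×0.3650) = 0.6268.
D = 7.406 × (0.9252 − 0.6268) + 2.10 × 0.6268 = 2.210 + 1.316 = 3.527 mg/L.
DO = C_s − D = 11.6 − 3.527 = 8.073 mg/L.

DO ≈ 8.07 mg/L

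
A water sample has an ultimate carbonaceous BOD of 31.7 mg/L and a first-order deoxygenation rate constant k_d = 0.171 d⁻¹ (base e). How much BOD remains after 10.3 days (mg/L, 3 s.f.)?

L ≈ 5.45 mg/L

L_t = L₀ e^(−k_d t) = 31.7 × e^(−0.171×10.3) = 31.7 × 0.1718 = 5.447 mg/L.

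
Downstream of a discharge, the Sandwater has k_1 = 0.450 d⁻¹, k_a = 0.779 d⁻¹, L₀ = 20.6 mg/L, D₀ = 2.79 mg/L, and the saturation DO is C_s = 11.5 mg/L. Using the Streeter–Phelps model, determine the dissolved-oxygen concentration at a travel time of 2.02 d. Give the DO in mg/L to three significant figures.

DO ≈ 5.41 mg/L

k_1 L₀/(k_a−k_1) = 0.450×20.6/(0.779−0.450) = 9.270/0.3290 = 28.18 mg/L.
e^(−k_1 t) = e^(−0.450×2.020) = 0.4029; e^(−k_a t) = e^(−0.779×2.020) = 0.2073.
D = 28.18 × (0.4029 − 0.2073) + 2.79 × 0.2073 = 5.512 + 0.5784 = 6.090 mg/L.
DO = C_s − D = 11.5 − 6.090 = 5.410 mg/L.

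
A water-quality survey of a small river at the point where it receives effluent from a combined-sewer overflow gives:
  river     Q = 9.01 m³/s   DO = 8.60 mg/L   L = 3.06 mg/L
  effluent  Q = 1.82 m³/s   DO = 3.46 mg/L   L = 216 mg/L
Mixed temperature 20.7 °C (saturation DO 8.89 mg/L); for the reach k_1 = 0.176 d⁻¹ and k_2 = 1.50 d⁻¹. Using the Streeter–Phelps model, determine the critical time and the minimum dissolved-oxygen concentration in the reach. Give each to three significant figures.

Mixed DO = (9.01×8.60 + 1.82×3.46)/(9.01+1.82) = 83.78/10.83 = 7.736 mg/L.
Mixed L₀ = (9.01×3.06 + 1.82×216)/(10.83) = 420.7/10.83 = 38.84 mg/L.
Initial deficit D₀ = C_s − DO₀ = 8.89 − 7.736 = 1.154 mg/L.
t_c = (1/1.324) ln[(1.50/0.176)(1 − 1.154×1.324/(0.176×38.84))] = 0.7553 × ln(6.618) = 1.427 d.
D_c = (0.176/1.50) × 38.84 × e^(−0.176×1.427) = 0.1173 × 38.84 × 0.7779 = 3.545 mg/L.
Minimum DO = 8.89 − 3.545 = 5.345 mg/L.

t_c ≈ 1.43 d; minimum DO ≈ 5.34 mg/L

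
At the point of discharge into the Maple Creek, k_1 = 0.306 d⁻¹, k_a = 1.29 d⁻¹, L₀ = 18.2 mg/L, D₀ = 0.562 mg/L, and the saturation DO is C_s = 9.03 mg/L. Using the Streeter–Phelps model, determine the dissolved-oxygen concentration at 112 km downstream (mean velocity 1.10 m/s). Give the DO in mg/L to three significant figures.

DO ≈ 6.20 mg/L

Travel time t = x/v = 112 km / (1.10 m/s) = 112000 m / 1.10 m/s = 101800 s = 1.178 d.
k_1 L₀/(k_a−k_1) = 0.306×18.2/(1.29−0.306) = 5.569/0.9840 = 5.660 mg/L.
e^(−k_1 t) = e^(−0.306×1.178) = 0.6973; e^(−k_a t) = e^(−1.29×1.178) = 0.2187.
D = 5.660 × (0.6973 − 0.2187) + 0.562 × 0.2187 = 2.709 + 0.1229 = 2.832 mg/L.
DO = C_s − D = 9.03 − 2.832 = 6.198 mg/L.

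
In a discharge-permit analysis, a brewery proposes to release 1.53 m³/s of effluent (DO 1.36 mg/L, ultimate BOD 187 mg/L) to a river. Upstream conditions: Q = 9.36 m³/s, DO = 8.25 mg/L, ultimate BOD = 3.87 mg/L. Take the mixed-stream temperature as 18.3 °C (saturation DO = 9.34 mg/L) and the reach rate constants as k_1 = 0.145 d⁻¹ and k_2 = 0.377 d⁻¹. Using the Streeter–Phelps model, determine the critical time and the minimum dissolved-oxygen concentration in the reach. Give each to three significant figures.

t_c ≈ 3.61 d; minimum DO ≈ 2.60 mg/L

Mixed DO = (9.36×8.25 + 1.53×1.36)/(9.36+1.53) = 79.30/10.89 = 7.282 mg/L.
Mixed L₀ = (9.36×3.87 + 1.53×187)/(10.89) = 322.3/10.89 = 29.60 mg/L.
Initial deficit D₀ = C_s − DO₀ = 9.34 − 7.282 = 2.058 mg/L.
t_c = (1/0.2320) ln[(0.377/0.145)(1 − 2.058×0.2320/(0.145×29.60))] = 4.310 × ln(2.311) = 3.610 d.
D_c = (0.145/0.377) × 29.60 × e^(−0.145×3.610) = 0.3846 × 29.60 × 0.5925 = 6.745 mg/L.
Minimum DO = 9.34 − 6.745 = 2.595 mg/L.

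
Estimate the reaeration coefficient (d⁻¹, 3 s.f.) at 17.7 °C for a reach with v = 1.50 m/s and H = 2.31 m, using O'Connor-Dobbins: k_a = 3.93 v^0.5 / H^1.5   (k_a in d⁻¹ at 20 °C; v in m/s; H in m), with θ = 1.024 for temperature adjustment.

k_a(20) = 3.93 × 1.50^0.5 / 2.31^1.5 = 3.93 × 1.225 / 3.511 = 1.371 d⁻¹.
k_a(17.7) = 1.371 × 1.024^(17.7−20) = 1.371 × 0.9469 = 1.298 d⁻¹.

k_a ≈ 1.30 d⁻¹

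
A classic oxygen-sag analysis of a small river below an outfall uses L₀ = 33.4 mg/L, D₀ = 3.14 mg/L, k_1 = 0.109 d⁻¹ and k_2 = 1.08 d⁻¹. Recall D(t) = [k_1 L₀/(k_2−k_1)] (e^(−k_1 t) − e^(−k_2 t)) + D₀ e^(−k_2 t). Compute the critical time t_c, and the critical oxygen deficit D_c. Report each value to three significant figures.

At the critical point dD/dt = 0, so k_1 L₀ e^(−k_1 t) = k_2 D. Substituting D(t) from the Streeter–Phelps equation and solving for t gives
t_c = ln[(k_2/k_1)(1 − D₀(k_2−k_1)/(k_1 L₀))] / (k_2−k_1).
Here k_2−k_1 = 0.9710 d⁻¹ and 1 − D₀(k_2−k_1)/(k_1 L₀) = 1 − 3.14×0.9710/(0.109×33.4) = 0.1625, so
t_c = ln(9.908 × 0.1625) / 0.9710 = 0.4764 / 0.9710 = 0.4906 d.
L(t_c) = L₀ e^(−k_1 t_c) = 33.4 × 0.9479 = 31.66 mg/L, and at the critical point k_2 D_c = k_1 L, so D_c = (0.109/1.08) × 31.66 = 3.195 mg/L.

t_c ≈ 0.491 d; D_c ≈ 3.20 mg/L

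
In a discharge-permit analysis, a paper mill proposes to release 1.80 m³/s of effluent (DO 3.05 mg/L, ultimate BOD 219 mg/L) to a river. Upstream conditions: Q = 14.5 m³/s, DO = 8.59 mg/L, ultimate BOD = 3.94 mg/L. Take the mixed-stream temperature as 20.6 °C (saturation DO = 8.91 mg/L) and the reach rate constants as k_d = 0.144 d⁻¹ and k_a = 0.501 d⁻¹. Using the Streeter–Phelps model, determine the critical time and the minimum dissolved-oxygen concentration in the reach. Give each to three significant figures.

t_c ≈ 3.25 d; minimum DO ≈ 3.92 mg/L

Mixed DO = (14.5×8.59 + 1.80×3.05)/(14.5+1.80) = 130.0/16.30 = 7.978 mg/L.
Mixed L₀ = (14.5×3.94 + 1.80×219)/(16.30) = 451.3/16.30 = 27.69 mg/L.
Initial deficit D₀ = C_s − DO₀ = 8.91 − 7.978 = 0.9318 mg/L.
t_c = (1/0.3570) ln[(0.501/0.144)(1 − 0.9318×0.3570/(0.144×27.69))] = 2.801 × ln(3.189) = 3.248 d.
D_c = (0.144/0.501) × 27.69 × e^(−0.144×3.248) = 0.2874 × 27.69 × 0.6264 = 4.985 mg/L.
Minimum DO = 8.91 − 4.985 = 3.925 mg/L.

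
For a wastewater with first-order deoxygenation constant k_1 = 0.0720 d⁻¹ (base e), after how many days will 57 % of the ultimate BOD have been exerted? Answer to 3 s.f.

y/L₀ = 1 − e^(−k_1 t) = 0.57 ⇒ e^(−k_1 t) = 0.430
t = −ln(0.430) / 0.0720 = 0.8440 / 0.0720 = 11.72 d.

t ≈ 11.7 d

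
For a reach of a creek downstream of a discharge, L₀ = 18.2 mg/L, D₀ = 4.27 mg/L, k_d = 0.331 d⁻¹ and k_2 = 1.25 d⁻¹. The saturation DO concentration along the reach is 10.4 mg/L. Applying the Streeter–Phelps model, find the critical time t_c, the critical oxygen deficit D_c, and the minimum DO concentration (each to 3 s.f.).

t_c ≈ 0.299 d; D_c ≈ 4.36 mg/L; min DO ≈ 6.04 mg/L

With k_2/k_d = 3.776 and 1 − D₀(k_2−k_d)/(k_d L₀) = 0.3486,
t_c = ln(3.776 × 0.3486) / (1.25 − 0.331) = ln(1.316) / 0.9190 = 0.2750/0.9190 = 0.2992 d.
L(t_c) = L₀ e^(−k_d t_c) = 18.2 × 0.9057 = 16.48 mg/L, and at the critical point k_2 D_c = k_d L, so D_c = (0.331/1.25) × 16.48 = 4.365 mg/L.
Minimum DO = C_s − D_c = 10.4 − 4.365 = 6.035 mg/L.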